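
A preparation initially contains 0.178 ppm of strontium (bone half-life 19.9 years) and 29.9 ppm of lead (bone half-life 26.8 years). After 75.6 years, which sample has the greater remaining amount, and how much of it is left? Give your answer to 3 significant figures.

lead, 4.23 ppm

strontium: 0.178 × (1/2)^3.799 ≈ 0.012788 ppm.
lead: 29.9 × (1/2)^2.8209 ≈ 4.2315 ppm.
Lead has more remaining, at ≈ 4.2315 ppm.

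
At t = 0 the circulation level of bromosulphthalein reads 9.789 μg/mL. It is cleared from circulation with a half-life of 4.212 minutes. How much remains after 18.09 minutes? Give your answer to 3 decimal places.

0.499 μg/mL

Number of half-lives: n = 18.09/4.212 ≈ 4.2949.
Remaining = 9.789 × (1/2)^4.2949 = 9.789 × 0.050947 ≈ 0.49872 μg/mL.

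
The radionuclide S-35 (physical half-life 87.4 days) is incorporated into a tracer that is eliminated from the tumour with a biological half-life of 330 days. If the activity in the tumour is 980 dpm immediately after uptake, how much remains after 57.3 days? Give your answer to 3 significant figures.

1/t_eff = 1/t_phys + 1/t_biol = 1/87.4 + 1/330 = 0.014472 per day.
t_eff = 87.4 × 330 / (87.4 + 330) ≈ 69.099 days.
Remaining = 980 × (1/2)^(57.3/69.099) = 980 × (1/2)^0.82924 ≈ 551.57 dpm.

552 dpm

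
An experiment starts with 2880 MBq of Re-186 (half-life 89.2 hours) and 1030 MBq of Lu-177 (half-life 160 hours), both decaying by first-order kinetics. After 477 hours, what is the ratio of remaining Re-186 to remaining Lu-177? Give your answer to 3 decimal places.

Re-186: 2880 × (1/2)^(477/89.2) = 2880 × (1/2)^5.3475 ≈ 70.733 MBq.
Lu-177: 1030 × (1/2)^(477/160) = 1030 × (1/2)^2.9813 ≈ 130.43 MBq.
Ratio ≈ 70.733 / 130.43 ≈ 0.54229.

0.542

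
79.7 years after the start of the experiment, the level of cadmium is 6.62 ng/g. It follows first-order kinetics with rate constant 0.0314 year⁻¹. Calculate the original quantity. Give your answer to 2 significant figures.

81 ng/g

t½ = ln 2 / k = 0.69315 / 0.0314 ≈ 22.075 years.
Number of half-lives elapsed: n = 79.7/22.075 ≈ 3.6105.
A₀ = A × 2^n = 6.62 × 2^3.6105 = 6.62 × 12.214 ≈ 80.856 ng/g.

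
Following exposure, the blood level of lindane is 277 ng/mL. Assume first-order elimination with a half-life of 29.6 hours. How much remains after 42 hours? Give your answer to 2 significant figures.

100 ng/mL

Number of half-lives: n = 42/29.6 ≈ 1.4189.
Remaining = 277 × (1/2)^1.4189 = 277 × 0.37399 ≈ 103.6 ng/mL.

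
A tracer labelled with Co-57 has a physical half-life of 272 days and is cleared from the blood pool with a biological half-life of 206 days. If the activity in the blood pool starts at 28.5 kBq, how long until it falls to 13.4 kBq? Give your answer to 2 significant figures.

130 days

1/t_eff = 1/t_phys + 1/t_biol = 1/272 + 1/206 = 0.0085308 per day.
t_eff = 272 × 206 / (272 + 206) ≈ 117.22 days.
n = log₂(28.5/13.4) ≈ 1.0887; t = 1.0887 × 117.22 ≈ 127.62 days.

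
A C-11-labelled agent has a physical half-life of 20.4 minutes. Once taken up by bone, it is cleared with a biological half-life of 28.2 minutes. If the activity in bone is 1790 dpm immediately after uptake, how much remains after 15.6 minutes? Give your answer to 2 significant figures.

1/t_eff = 1/t_phys + 1/t_biol = 1/20.4 + 1/28.2 = 0.084481 per minute.
t_eff = 20.4 × 28.2 / (20.4 + 28.2) ≈ 11.837 minutes.
Remaining = 1790 × (1/2)^(15.6/11.837) = 1790 × (1/2)^1.3179 ≈ 718 dpm.

720 dpm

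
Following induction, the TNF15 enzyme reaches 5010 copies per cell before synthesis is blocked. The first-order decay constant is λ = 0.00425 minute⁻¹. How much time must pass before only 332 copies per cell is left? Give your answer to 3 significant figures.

639 minutes

t½ = ln 2 / λ = 0.69315 / 0.00425 ≈ 163.09 minutes.
Fraction remaining = 332/5010 ≈ 0.066267.
n = log₂(5010/332) = ln(15.09)/ln 2 ≈ 3.9156 half-lives.
t = n × t½ = 3.9156 × 163.09 ≈ 638.6 minutes.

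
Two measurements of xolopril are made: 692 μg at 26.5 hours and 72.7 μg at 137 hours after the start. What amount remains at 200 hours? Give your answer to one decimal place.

20.1 μg

Over Δt = 137 − 26.5 = 110.5 hours, the level fell by a factor of 692/72.7 ≈ 9.5186.
n = log₂(9.5186) ≈ 3.2507 half-lives, so t½ = 110.5/3.2507 ≈ 33.992 hours.
From t = 137 to t = 200: 72.7 × (1/2)^((200−137)/33.992) ≈ 20.119 μg.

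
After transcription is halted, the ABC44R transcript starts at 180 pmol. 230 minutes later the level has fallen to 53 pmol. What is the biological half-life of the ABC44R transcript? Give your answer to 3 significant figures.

A/A₀ = 53/180 ≈ 0.29444.
n = log₂(3.3962) ≈ 1.7639 half-lives elapsed in 230 minutes.
t½ = 230/1.7639 ≈ 130.39 minutes.

130 minutes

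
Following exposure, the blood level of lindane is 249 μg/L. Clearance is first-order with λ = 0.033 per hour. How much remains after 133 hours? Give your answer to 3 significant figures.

3.09 μg/L

t½ = ln 2 / λ = 0.69315 / 0.033 ≈ 21.004 hours.
Number of half-lives: n = 133/21.004 ≈ 6.332.
Remaining = 249 × (1/2)^6.332 = 249 × 0.012413 ≈ 3.0909 μg/L.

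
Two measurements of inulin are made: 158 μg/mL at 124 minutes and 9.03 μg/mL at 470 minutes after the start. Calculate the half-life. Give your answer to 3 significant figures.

83.8 minutes

Over Δt = 470 − 124 = 346 minutes, the level fell by a factor of 158/9.03 ≈ 17.497.
n = log₂(17.497) ≈ 4.1291 half-lives, so t½ = 346/4.1291 ≈ 83.796 minutes.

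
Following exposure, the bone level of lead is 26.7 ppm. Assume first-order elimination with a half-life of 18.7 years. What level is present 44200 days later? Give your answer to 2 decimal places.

Convert the elapsed time: 44200 days = 121.096 years.
Number of half-lives: n = 121.096/18.7 ≈ 6.4757.
Remaining = 26.7 × (1/2)^6.4757 = 26.7 × 0.011236 ≈ 0.3 ppm.

0.30 ppm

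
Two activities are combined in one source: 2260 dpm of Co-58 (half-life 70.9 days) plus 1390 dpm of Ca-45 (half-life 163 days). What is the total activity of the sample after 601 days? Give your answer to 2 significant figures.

Co-58: 2260 × (1/2)^(601/70.9) = 2260 × (1/2)^8.4767 ≈ 6.3439 dpm.
Ca-45: 1390 × (1/2)^(601/163) = 1390 × (1/2)^3.6871 ≈ 107.92 dpm.
Total = 6.3439 + 107.92 ≈ 114.26 dpm.

110 dpm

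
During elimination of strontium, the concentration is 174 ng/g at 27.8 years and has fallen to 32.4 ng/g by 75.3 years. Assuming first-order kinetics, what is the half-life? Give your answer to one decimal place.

19.6 years

Over Δt = 75.3 − 27.8 = 47.5 years, the level fell by a factor of 174/32.4 ≈ 5.3704.
n = log₂(5.3704) ≈ 2.425 half-lives, so t½ = 47.5/2.425 ≈ 19.587 years.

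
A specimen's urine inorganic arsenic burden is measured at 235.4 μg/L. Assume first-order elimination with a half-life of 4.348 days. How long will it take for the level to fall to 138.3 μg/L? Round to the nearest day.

Fraction remaining = 138.3/235.4 ≈ 0.58751.
n = log₂(235.4/138.3) = ln(1.7021)/ln 2 ≈ 0.76731 half-lives.
t = n × t½ = 0.76731 × 4.348 ≈ 3.3363 days.

3 days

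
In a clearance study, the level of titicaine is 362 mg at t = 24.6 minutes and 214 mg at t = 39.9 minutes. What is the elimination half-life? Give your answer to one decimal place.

20.2 minutes

Over Δt = 39.9 − 24.6 = 15.3 minutes, the level fell by a factor of 362/214 ≈ 1.6916.
n = log₂(1.6916) ≈ 0.75838 half-lives, so t½ = 15.3/0.75838 ≈ 20.175 minutes.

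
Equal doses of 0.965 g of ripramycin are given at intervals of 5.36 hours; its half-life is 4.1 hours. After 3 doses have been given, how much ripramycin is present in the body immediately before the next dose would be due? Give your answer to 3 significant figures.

The 3 doses were given 16.08, 10.72, 5.36 hours ago.
Total = 0.965·(1/2)^(16.08/4.1) + 0.965·(1/2)^(10.72/4.1) + 0.965·(1/2)^(5.36/4.1)
      = 0.063665 + 0.15756 + 0.38993 ≈ 0.61115 g.

0.611 g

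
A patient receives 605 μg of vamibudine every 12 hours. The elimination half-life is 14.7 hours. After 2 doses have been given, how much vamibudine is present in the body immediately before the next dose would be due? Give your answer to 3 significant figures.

539 μg

The 2 doses were given 24, 12 hours ago.
Total = 605·(1/2)^(24/14.7) + 605·(1/2)^(12/14.7)
      = 195.11 + 343.57 ≈ 538.68 μg.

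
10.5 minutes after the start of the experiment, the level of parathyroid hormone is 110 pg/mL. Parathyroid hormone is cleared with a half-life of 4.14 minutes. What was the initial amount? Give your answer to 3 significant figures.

Number of half-lives elapsed: n = 10.5/4.14 ≈ 2.5362.
A₀ = A × 2^n = 110 × 2^2.5362 = 110 × 5.8007 ≈ 638.08 pg/mL.

638 pg/mL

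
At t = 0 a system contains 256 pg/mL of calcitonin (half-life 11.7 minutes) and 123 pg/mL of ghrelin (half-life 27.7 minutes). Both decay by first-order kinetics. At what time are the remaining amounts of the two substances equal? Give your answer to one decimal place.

21.4 minutes

Set 256·(1/2)^(t/11.7) = 123·(1/2)^(t/27.7).
Taking log₂: log₂(256/123) = t·(1/11.7 − 1/27.7).
log₂(2.0813) = 1.0575; 1/11.7 − 1/27.7 = 0.049369.
t = 1.0575 / 0.049369 ≈ 21.42 minutes.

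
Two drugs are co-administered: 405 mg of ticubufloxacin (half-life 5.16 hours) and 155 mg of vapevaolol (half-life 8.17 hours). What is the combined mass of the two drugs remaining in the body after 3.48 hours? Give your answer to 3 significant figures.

ticubufloxacin: 405 × (1/2)^(3.48/5.16) = 405 × (1/2)^0.67442 ≈ 253.77 mg.
vapevaolol: 155 × (1/2)^(3.48/8.17) = 155 × (1/2)^0.42595 ≈ 115.37 mg.
Total = 253.77 + 115.37 ≈ 369.14 mg.

369 mg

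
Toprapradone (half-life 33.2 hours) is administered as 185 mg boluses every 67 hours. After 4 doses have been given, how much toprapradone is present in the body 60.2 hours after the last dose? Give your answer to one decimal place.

The 4 doses were given 261.2, 194.2, 127.2, 60.2 hours ago.
Total = 185·(1/2)^(261.2/33.2) + 185·(1/2)^(194.2/33.2) + 185·(1/2)^(127.2/33.2) + 185·(1/2)^(60.2/33.2)
      = 0.79219 + 3.2087 + 12.997 + 52.641 ≈ 69.639 mg.

69.6 mg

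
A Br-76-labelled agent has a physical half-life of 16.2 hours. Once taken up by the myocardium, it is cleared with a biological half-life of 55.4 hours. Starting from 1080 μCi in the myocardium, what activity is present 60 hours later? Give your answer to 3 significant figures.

39.1 μCi

1/t_eff = 1/t_phys + 1/t_biol = 1/16.2 + 1/55.4 = 0.079779 per hour.
t_eff = 16.2 × 55.4 / (16.2 + 55.4) ≈ 12.535 hours.
Remaining = 1080 × (1/2)^(60/12.535) = 1080 × (1/2)^4.7867 ≈ 39.127 μCi.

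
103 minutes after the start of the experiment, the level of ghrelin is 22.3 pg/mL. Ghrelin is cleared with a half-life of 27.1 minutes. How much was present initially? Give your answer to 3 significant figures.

Number of half-lives elapsed: n = 103/27.1 ≈ 3.8007.
A₀ = A × 2^n = 22.3 × 2^3.8007 = 22.3 × 13.936 ≈ 310.77 pg/mL.

311 pg/mL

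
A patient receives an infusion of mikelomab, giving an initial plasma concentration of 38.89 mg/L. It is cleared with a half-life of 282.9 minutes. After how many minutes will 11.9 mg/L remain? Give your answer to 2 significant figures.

480 minutes

Fraction remaining = 11.9/38.89 ≈ 0.30599.
n = log₂(38.89/11.9) = ln(3.2681)/ln 2 ≈ 1.7084 half-lives.
t = n × t½ = 1.7084 × 282.9 ≈ 483.32 minutes.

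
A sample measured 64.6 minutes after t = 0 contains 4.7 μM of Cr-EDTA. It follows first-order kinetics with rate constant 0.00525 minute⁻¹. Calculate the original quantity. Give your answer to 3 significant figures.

t½ = ln 2 / λ = 0.69315 / 0.00525 ≈ 132.03 minutes.
Number of half-lives elapsed: n = 64.6/132.03 ≈ 0.48929.
A₀ = A × 2^n = 4.7 × 2^0.48929 = 4.7 × 1.4038 ≈ 6.5976 μM.

6.60 μM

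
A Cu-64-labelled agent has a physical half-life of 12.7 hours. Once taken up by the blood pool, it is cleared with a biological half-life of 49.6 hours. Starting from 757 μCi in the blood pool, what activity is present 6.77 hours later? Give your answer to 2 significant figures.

480 μCi

1/t_eff = 1/t_phys + 1/t_biol = 1/12.7 + 1/49.6 = 0.098901 per hour.
t_eff = 12.7 × 49.6 / (12.7 + 49.6) ≈ 10.111 hours.
Remaining = 757 × (1/2)^(6.77/10.111) = 757 × (1/2)^0.66956 ≈ 475.92 μCi.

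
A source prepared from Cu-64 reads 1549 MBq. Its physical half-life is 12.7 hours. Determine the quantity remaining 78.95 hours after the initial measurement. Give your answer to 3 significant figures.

Number of half-lives: n = 78.95/12.7 ≈ 6.2165.
Remaining = 1549 × (1/2)^6.2165 = 1549 × 0.013447 ≈ 20.83 MBq.

20.8 MBq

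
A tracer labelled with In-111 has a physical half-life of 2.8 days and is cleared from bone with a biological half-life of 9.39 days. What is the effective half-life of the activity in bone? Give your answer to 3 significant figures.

1/t_eff = 1/t_phys + 1/t_biol = 1/2.8 + 1/9.39 = 0.46364 per day.
t_eff = 2.8 × 9.39 / (2.8 + 9.39) ≈ 2.1568 days.

2.16 days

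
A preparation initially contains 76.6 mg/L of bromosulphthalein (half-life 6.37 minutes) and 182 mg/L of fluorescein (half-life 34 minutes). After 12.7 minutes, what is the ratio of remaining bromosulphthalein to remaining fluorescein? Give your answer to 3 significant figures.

bromosulphthalein: 76.6 × (1/2)^(12.7/6.37) = 76.6 × (1/2)^1.9937 ≈ 19.234 mg/L.
fluorescein: 182 × (1/2)^(12.7/34) = 182 × (1/2)^0.37353 ≈ 140.48 mg/L.
Ratio ≈ 19.234 / 140.48 ≈ 0.13691.

0.137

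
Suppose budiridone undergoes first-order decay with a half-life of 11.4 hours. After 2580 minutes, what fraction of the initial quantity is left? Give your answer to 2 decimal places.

0.07

2580 minutes = 43 hours.
n = 43/11.4 ≈ 3.7719 half-lives.
Fraction remaining = (1/2)^3.7719 ≈ 0.073204.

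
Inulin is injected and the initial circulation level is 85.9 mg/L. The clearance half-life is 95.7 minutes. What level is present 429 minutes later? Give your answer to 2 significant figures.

3.8 mg/L

Number of half-lives: n = 429/95.7 ≈ 4.4828.
Remaining = 85.9 × (1/2)^4.4828 = 85.9 × 0.044725 ≈ 3.8419 mg/L.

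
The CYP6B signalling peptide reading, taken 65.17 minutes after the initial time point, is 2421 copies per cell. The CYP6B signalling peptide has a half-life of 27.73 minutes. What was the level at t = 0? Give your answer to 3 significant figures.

Number of half-lives elapsed: n = 65.17/27.73 ≈ 2.3502.
A₀ = A × 2^n = 2421 × 2^2.3502 = 2421 × 5.0988 ≈ 12344 copies per cell.

12300 copies per cell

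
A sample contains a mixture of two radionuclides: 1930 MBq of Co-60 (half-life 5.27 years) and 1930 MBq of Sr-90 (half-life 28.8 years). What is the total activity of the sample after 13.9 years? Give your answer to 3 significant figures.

Co-60: 1930 × (1/2)^(13.9/5.27) = 1930 × (1/2)^2.6376 ≈ 310.15 MBq.
Sr-90: 1930 × (1/2)^(13.9/28.8) = 1930 × (1/2)^0.48264 ≈ 1381.2 MBq.
Total = 310.15 + 1381.2 ≈ 1691.4 MBq.

1690 MBq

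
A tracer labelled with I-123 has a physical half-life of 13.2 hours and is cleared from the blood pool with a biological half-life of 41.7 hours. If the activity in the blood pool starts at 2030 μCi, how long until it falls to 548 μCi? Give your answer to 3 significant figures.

18.9 hours

1/t_eff = 1/t_phys + 1/t_biol = 1/13.2 + 1/41.7 = 0.099738 per hour.
t_eff = 13.2 × 41.7 / (13.2 + 41.7) ≈ 10.026 hours.
n = log₂(2030/548) ≈ 1.8892; t = 1.8892 × 10.026 ≈ 18.942 hours.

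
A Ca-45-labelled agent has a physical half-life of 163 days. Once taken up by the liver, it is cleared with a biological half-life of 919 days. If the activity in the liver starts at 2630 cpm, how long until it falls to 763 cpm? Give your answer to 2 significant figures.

250 days

1/t_eff = 1/t_phys + 1/t_biol = 1/163 + 1/919 = 0.0072231 per day.
t_eff = 163 × 919 / (163 + 919) ≈ 138.44 days.
n = log₂(2630/763) ≈ 1.7853; t = 1.7853 × 138.44 ≈ 247.17 days.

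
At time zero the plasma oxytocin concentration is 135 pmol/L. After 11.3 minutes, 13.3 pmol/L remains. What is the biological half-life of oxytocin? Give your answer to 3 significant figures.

3.38 minutes

A/A₀ = 13.3/135 ≈ 0.098519.
n = log₂(10.15) ≈ 3.3435 half-lives elapsed in 11.3 minutes.
t½ = 11.3/3.3435 ≈ 3.3797 minutes.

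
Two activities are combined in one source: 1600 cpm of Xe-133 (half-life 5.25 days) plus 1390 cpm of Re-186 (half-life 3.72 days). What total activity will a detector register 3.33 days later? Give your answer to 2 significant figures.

1800 cpm

Xe-133: 1600 × (1/2)^(3.33/5.25) = 1600 × (1/2)^0.63429 ≈ 1030.8 cpm.
Re-186: 1390 × (1/2)^(3.33/3.72) = 1390 × (1/2)^0.89516 ≈ 747.39 cpm.
Total = 1030.8 + 747.39 ≈ 1778.2 cpm.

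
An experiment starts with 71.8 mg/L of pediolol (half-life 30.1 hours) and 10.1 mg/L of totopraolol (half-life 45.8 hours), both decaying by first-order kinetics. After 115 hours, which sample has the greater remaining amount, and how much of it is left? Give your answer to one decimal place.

pediolol, 5.1 mg/L

pediolol: 71.8 × (1/2)^3.8206 ≈ 5.0817 mg/L.
totopraolol: 10.1 × (1/2)^2.5109 ≈ 1.772 mg/L.
Pediolol has more remaining, at ≈ 5.0817 mg/L.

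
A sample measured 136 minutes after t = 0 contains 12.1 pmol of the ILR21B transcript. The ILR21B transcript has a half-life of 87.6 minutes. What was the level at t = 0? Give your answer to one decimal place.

35.5 pmol

Number of half-lives elapsed: n = 136/87.6 ≈ 1.5525.
A₀ = A × 2^n = 12.1 × 2^1.5525 = 12.1 × 2.9333 ≈ 35.493 pmol.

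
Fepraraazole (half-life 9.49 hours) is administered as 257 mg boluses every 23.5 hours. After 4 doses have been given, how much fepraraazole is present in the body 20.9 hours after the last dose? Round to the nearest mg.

The 4 doses were given 91.4, 67.9, 44.4, 20.9 hours ago.
Total = 257·(1/2)^(91.4/9.49) + 257·(1/2)^(67.9/9.49) + 257·(1/2)^(44.4/9.49) + 257·(1/2)^(20.9/9.49)
      = 0.32408 + 1.8034 + 10.035 + 55.843 ≈ 68.006 mg.

68 mg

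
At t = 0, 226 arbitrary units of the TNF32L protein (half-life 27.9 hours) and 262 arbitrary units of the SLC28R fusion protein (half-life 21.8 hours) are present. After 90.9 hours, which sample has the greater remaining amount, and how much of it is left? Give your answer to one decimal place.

TNF32L protein: 226 × (1/2)^3.2581 ≈ 23.623 arbitrary units.
SLC28R fusion protein: 262 × (1/2)^4.1697 ≈ 14.558 arbitrary units.
TNF32L protein has more remaining, at ≈ 23.623 arbitrary units.

TNF32L protein, 23.6 arbitrary units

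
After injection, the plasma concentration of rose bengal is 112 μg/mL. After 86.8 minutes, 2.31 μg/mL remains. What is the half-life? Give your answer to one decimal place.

15.5 minutes

A/A₀ = 2.31/112 ≈ 0.020625.
n = log₂(48.485) ≈ 5.5995 half-lives elapsed in 86.8 minutes.
t½ = 86.8/5.5995 ≈ 15.501 minutes.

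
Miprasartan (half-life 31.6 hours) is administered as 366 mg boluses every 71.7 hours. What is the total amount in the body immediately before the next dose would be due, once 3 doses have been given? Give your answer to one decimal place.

95.0 mg

The 3 doses were given 215.1, 143.4, 71.7 hours ago.
Total = 366·(1/2)^(215.1/31.6) + 366·(1/2)^(143.4/31.6) + 366·(1/2)^(71.7/31.6)
      = 3.2687 + 15.755 + 75.936 ≈ 94.96 mg.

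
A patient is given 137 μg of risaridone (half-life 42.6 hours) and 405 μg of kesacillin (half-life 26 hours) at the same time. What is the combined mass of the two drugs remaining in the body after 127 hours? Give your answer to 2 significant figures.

31 μg

risaridone: 137 × (1/2)^(127/42.6) = 137 × (1/2)^2.9812 ≈ 17.349 μg.
kesacillin: 405 × (1/2)^(127/26) = 405 × (1/2)^4.8846 ≈ 13.71 μg.
Total = 17.349 + 13.71 ≈ 31.059 μg.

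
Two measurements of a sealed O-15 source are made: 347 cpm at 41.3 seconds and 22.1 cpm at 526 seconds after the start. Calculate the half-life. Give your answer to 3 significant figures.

Over Δt = 526 − 41.3 = 484.7 seconds, the level fell by a factor of 347/22.1 ≈ 15.701.
n = log₂(15.701) ≈ 3.9728 half-lives, so t½ = 484.7/3.9728 ≈ 122 seconds.

122 seconds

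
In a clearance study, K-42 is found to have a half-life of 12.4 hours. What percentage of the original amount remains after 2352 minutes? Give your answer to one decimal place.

2352 minutes = 39.2 hours.
n = 39.2/12.4 ≈ 3.1613 half-lives.
Fraction remaining = (1/2)^3.1613 ≈ 0.11178, i.e. 11.178%.

11.2%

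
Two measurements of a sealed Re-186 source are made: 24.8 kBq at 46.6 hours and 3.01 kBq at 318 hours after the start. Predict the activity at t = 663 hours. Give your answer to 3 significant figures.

Over Δt = 318 − 46.6 = 271.4 hours, the level fell by a factor of 24.8/3.01 ≈ 8.2392.
n = log₂(8.2392) ≈ 3.0425 half-lives, so t½ = 271.4/3.0425 ≈ 89.203 hours.
From t = 318 to t = 663: 3.01 × (1/2)^((663−318)/89.203) ≈ 0.20621 kBq.

0.206 kBq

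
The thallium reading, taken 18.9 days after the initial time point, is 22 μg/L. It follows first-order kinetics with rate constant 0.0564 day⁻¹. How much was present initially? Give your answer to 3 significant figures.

63.9 μg/L

t½ = ln 2 / k = 0.69315 / 0.0564 ≈ 12.29 days.
Number of half-lives elapsed: n = 18.9/12.29 ≈ 1.5379.
A₀ = A × 2^n = 22 × 2^1.5379 = 22 × 2.9036 ≈ 63.88 μg/L.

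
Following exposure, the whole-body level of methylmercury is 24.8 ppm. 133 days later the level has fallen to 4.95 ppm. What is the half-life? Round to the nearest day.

A/A₀ = 4.95/24.8 ≈ 0.1996.
n = log₂(5.0101) ≈ 2.3248 half-lives elapsed in 133 days.
t½ = 133/2.3248 ≈ 57.208 days.

57 days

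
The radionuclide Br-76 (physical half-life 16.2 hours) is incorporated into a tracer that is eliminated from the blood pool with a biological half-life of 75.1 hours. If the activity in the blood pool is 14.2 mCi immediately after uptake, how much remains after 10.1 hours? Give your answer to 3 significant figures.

8.40 mCi

1/t_eff = 1/t_phys + 1/t_biol = 1/16.2 + 1/75.1 = 0.075044 per hour.
t_eff = 16.2 × 75.1 / (16.2 + 75.1) ≈ 13.326 hours.
Remaining = 14.2 × (1/2)^(10.1/13.326) = 14.2 × (1/2)^0.75794 ≈ 8.397 mCi.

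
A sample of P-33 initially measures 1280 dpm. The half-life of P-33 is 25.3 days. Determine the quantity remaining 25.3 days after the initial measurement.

Elapsed time is 1 half-life (25.3/25.3).
Each half-life halves the amount: 1280 × (1/2)^1 = 1280/2 = 640 dpm.

640 dpm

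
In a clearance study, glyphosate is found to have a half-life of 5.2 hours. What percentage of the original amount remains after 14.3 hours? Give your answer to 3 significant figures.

14.9%

n = 14.3/5.2 ≈ 2.75 half-lives.
Fraction remaining = (1/2)^2.75 ≈ 0.14865, i.e. 14.865%.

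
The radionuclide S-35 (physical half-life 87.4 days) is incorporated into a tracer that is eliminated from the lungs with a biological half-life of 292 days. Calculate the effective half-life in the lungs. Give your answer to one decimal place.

67.3 days

1/t_eff = 1/t_phys + 1/t_biol = 1/87.4 + 1/292 = 0.014866 per day.
t_eff = 87.4 × 292 / (87.4 + 292) ≈ 67.266 days.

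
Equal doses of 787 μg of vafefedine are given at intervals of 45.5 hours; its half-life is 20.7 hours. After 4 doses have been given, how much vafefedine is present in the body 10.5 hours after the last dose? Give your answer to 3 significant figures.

The 4 doses were given 147, 101.5, 56, 10.5 hours ago.
Total = 787·(1/2)^(147/20.7) + 787·(1/2)^(101.5/20.7) + 787·(1/2)^(56/20.7) + 787·(1/2)^(10.5/20.7)
      = 5.7309 + 26.297 + 120.67 + 553.7 ≈ 706.4 μg.

706 μg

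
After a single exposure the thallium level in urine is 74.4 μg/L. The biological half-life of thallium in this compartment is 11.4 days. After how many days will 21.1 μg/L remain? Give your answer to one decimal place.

20.7 days

Fraction remaining = 21.1/74.4 ≈ 0.2836.
n = log₂(74.4/21.1) = ln(3.5261)/ln 2 ≈ 1.8181 half-lives.
t = n × t½ = 1.8181 × 11.4 ≈ 20.726 days.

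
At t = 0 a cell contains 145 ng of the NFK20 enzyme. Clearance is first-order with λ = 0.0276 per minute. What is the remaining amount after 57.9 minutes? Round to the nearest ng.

29 ng

t½ = ln 2 / λ = 0.69315 / 0.0276 ≈ 25.114 minutes.
Number of half-lives: n = 57.9/25.114 ≈ 2.3055.
Remaining = 145 × (1/2)^2.3055 = 145 × 0.20229 ≈ 29.332 ng.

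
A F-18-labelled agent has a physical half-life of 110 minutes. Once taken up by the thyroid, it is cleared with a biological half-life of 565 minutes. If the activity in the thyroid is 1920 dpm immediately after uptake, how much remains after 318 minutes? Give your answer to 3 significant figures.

1/t_eff = 1/t_phys + 1/t_biol = 1/110 + 1/565 = 0.010861 per minute.
t_eff = 110 × 565 / (110 + 565) ≈ 92.074 minutes.
Remaining = 1920 × (1/2)^(318/92.074) = 1920 × (1/2)^3.4537 ≈ 175.24 dpm.

175 dpm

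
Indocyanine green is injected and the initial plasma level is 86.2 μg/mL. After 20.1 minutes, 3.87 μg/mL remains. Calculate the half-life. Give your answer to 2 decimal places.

A/A₀ = 3.87/86.2 ≈ 0.044896.
n = log₂(22.274) ≈ 4.4773 half-lives elapsed in 20.1 minutes.
t½ = 20.1/4.4773 ≈ 4.4893 minutes.

4.49 minutes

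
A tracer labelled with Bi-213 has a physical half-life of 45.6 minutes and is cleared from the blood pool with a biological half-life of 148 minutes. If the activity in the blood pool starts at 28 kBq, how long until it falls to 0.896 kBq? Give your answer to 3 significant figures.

173 minutes

1/t_eff = 1/t_phys + 1/t_biol = 1/45.6 + 1/148 = 0.028687 per minute.
t_eff = 45.6 × 148 / (45.6 + 148) ≈ 34.86 minutes.
n = log₂(28/0.896) ≈ 4.9658; t = 4.9658 × 34.86 ≈ 173.1 minutes.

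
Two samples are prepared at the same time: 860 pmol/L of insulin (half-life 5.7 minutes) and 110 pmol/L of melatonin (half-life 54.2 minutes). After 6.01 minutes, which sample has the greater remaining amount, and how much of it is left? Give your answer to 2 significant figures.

insulin: 860 × (1/2)^1.0544 ≈ 414.09 pmol/L.
melatonin: 110 × (1/2)^0.11089 ≈ 101.86 pmol/L.
Insulin has more remaining, at ≈ 414.09 pmol/L.

insulin, 410 pmol/L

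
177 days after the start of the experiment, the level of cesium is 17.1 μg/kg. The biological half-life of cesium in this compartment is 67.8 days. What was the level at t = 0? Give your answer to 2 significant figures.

Number of half-lives elapsed: n = 177/67.8 ≈ 2.6106.
A₀ = A × 2^n = 17.1 × 2^2.6106 = 17.1 × 6.1077 ≈ 104.44 μg/kg.

100 μg/kg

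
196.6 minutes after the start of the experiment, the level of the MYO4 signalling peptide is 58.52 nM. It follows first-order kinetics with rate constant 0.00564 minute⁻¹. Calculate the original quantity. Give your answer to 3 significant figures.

177 nM

t½ = ln 2 / k = 0.69315 / 0.00564 ≈ 122.9 minutes.
Number of half-lives elapsed: n = 196.6/122.9 ≈ 1.5997.
A₀ = A × 2^n = 58.52 × 2^1.5997 = 58.52 × 3.0308 ≈ 177.36 nM.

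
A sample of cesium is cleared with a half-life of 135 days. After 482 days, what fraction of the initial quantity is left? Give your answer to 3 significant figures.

n = 482/135 ≈ 3.5704 half-lives.
Fraction remaining = (1/2)^3.5704 ≈ 0.08418.

0.0842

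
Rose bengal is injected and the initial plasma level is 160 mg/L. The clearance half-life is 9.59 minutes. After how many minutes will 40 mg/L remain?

19.18 minutes

40/160 = 1/4, so 2 half-lives have elapsed.
t = 2 × 9.59 = 19.18 minutes.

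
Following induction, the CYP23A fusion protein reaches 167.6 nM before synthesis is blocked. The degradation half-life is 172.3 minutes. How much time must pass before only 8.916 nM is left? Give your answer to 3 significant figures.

Fraction remaining = 8.916/167.6 ≈ 0.053198.
n = log₂(167.6/8.916) = ln(18.798)/ln 2 ≈ 4.2325 half-lives.
t = n × t½ = 4.2325 × 172.3 ≈ 729.26 minutes.

729 minutes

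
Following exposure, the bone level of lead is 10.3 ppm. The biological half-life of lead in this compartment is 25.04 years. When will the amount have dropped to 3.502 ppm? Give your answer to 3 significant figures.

Fraction remaining = 3.502/10.3 ≈ 0.34.
n = log₂(10.3/3.502) = ln(2.9412)/ln 2 ≈ 1.5564 half-lives.
t = n × t½ = 1.5564 × 25.04 ≈ 38.972 years.

39.0 years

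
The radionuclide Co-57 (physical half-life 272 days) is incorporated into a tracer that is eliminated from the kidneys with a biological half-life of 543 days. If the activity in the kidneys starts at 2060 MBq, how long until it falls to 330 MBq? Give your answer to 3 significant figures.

479 days

1/t_eff = 1/t_phys + 1/t_biol = 1/272 + 1/543 = 0.0055181 per day.
t_eff = 272 × 543 / (272 + 543) ≈ 181.22 days.
n = log₂(2060/330) ≈ 2.6421; t = 2.6421 × 181.22 ≈ 478.81 days.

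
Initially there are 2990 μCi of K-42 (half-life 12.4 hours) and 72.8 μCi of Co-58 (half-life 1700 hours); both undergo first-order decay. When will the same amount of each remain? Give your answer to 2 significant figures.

67 hours

Set 2990·(1/2)^(t/12.4) = 72.8·(1/2)^(t/1700).
Taking log₂: log₂(2990/72.8) = t·(1/12.4 − 1/1700).
log₂(41.071) = 5.3601; 1/12.4 − 1/1700 = 0.080057.
t = 5.3601 / 0.080057 ≈ 66.953 hours.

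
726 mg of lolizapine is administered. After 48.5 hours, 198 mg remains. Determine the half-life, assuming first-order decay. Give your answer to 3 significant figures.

A/A₀ = 198/726 ≈ 0.27273.
n = log₂(3.6667) ≈ 1.8745 half-lives elapsed in 48.5 hours.
t½ = 48.5/1.8745 ≈ 25.874 hours.

25.9 hours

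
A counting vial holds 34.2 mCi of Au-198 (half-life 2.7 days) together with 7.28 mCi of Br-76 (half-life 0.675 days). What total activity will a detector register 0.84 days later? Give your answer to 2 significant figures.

31 mCi

Au-198: 34.2 × (1/2)^(0.84/2.7) = 34.2 × (1/2)^0.31111 ≈ 27.566 mCi.
Br-76: 7.28 × (1/2)^(0.84/0.675) = 7.28 × (1/2)^1.2444 ≈ 3.0727 mCi.
Total = 27.566 + 3.0727 ≈ 30.639 mCi.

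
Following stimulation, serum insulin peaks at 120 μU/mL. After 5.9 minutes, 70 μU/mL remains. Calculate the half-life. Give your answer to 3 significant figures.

A/A₀ = 70/120 ≈ 0.58333.
n = log₂(1.7143) ≈ 0.77761 half-lives elapsed in 5.9 minutes.
t½ = 5.9/0.77761 ≈ 7.5874 minutes.

7.59 minutes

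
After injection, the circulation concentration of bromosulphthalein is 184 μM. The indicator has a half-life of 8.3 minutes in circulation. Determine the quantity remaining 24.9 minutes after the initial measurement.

23 μM

Elapsed time is 3 half-lives (24.9/8.3).
Each half-life halves the amount: 184 × (1/2)^3 = 184/8 = 23 μM.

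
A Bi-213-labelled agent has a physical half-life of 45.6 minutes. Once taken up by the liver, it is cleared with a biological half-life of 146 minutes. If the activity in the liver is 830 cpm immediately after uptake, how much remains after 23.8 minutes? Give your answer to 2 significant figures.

1/t_eff = 1/t_phys + 1/t_biol = 1/45.6 + 1/146 = 0.028779 per minute.
t_eff = 45.6 × 146 / (45.6 + 146) ≈ 34.747 minutes.
Remaining = 830 × (1/2)^(23.8/34.747) = 830 × (1/2)^0.68494 ≈ 516.29 cpm.

520 cpm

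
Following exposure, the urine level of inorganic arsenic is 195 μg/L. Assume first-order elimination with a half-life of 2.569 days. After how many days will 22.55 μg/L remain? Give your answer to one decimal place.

Fraction remaining = 22.55/195 ≈ 0.11564.
n = log₂(195/22.55) = ln(8.6475)/ln 2 ≈ 3.1123 half-lives.
t = n × t½ = 3.1123 × 2.569 ≈ 7.9954 days.

8.0 days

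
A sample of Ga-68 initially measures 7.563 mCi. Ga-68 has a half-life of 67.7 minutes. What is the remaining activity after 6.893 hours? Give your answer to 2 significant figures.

0.11 mCi

Convert the elapsed time: 6.893 hours = 413.58 minutes.
Number of half-lives: n = 413.58/67.7 ≈ 6.109.
Remaining = 7.563 × (1/2)^6.109 = 7.563 × 0.014488 ≈ 0.10957 mCi.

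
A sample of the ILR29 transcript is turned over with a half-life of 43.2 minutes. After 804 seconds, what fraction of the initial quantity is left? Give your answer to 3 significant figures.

0.807

804 seconds = 13.4 minutes.
n = 13.4/43.2 ≈ 0.31019 half-lives.
Fraction remaining = (1/2)^0.31019 ≈ 0.80654.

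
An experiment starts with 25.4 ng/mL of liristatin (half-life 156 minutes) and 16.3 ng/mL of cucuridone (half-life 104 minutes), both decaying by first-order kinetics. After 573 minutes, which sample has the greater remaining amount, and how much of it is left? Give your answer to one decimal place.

liristatin, 2.0 ng/mL

liristatin: 25.4 × (1/2)^3.6731 ≈ 1.9913 ng/mL.
cucuridone: 16.3 × (1/2)^5.5096 ≈ 0.35779 ng/mL.
Liristatin has more remaining, at ≈ 1.9913 ng/mL.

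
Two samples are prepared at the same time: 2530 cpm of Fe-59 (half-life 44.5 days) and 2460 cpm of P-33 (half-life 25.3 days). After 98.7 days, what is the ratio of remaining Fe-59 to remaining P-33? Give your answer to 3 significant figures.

3.30

Fe-59: 2530 × (1/2)^(98.7/44.5) = 2530 × (1/2)^2.218 ≈ 543.8 cpm.
P-33: 2460 × (1/2)^(98.7/25.3) = 2460 × (1/2)^3.9012 ≈ 164.65 cpm.
Ratio ≈ 543.8 / 164.65 ≈ 3.3028.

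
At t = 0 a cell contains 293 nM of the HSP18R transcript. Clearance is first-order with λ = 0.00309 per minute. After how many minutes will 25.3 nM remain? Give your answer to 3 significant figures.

t½ = ln 2 / λ = 0.69315 / 0.00309 ≈ 224.32 minutes.
Fraction remaining = 25.3/293 ≈ 0.086348.
n = log₂(293/25.3) = ln(11.581)/ln 2 ≈ 3.5337 half-lives.
t = n × t½ = 3.5337 × 224.32 ≈ 792.68 minutes.

793 minutes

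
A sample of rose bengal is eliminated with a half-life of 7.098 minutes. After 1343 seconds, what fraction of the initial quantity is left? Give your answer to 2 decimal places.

1343 seconds = 22.3833 minutes.
n = 22.3833/7.098 ≈ 3.1535 half-lives.
Fraction remaining = (1/2)^3.1535 ≈ 0.11239.

0.11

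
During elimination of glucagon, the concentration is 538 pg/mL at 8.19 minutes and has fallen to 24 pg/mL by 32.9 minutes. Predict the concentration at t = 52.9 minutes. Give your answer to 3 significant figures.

1.94 pg/mL

Over Δt = 32.9 − 8.19 = 24.71 minutes, the level fell by a factor of 538/24 ≈ 22.417.
n = log₂(22.417) ≈ 4.4865 half-lives, so t½ = 24.71/4.4865 ≈ 5.5076 minutes.
From t = 32.9 to t = 52.9: 24 × (1/2)^((52.9−32.9)/5.5076) ≈ 1.9368 pg/mL.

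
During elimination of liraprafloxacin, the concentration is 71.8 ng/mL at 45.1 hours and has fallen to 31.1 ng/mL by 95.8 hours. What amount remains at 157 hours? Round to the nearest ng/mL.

Over Δt = 95.8 − 45.1 = 50.7 hours, the level fell by a factor of 71.8/31.1 ≈ 2.3087.
n = log₂(2.3087) ≈ 1.2071 half-lives, so t½ = 50.7/1.2071 ≈ 42.003 hours.
From t = 95.8 to t = 157: 31.1 × (1/2)^((157−95.8)/42.003) ≈ 11.328 ng/mL.

11 ng/mL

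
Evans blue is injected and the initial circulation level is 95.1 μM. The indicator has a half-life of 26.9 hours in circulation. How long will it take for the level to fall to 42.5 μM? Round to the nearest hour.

31 hours

Fraction remaining = 42.5/95.1 ≈ 0.4469.
n = log₂(95.1/42.5) = ln(2.2376)/ln 2 ≈ 1.162 half-lives.
t = n × t½ = 1.162 × 26.9 ≈ 31.257 hours.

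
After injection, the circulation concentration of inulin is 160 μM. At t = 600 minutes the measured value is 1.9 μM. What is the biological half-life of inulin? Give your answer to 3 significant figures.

93.8 minutes

A/A₀ = 1.9/160 ≈ 0.011875.
n = log₂(84.211) ≈ 6.3959 half-lives elapsed in 600 minutes.
t½ = 600/6.3959 ≈ 93.81 minutes.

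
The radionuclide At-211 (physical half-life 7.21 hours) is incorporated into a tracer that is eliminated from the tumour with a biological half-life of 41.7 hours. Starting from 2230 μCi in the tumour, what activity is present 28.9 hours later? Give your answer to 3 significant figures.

1/t_eff = 1/t_phys + 1/t_biol = 1/7.21 + 1/41.7 = 0.16268 per hour.
t_eff = 7.21 × 41.7 / (7.21 + 41.7) ≈ 6.1471 hours.
Remaining = 2230 × (1/2)^(28.9/6.1471) = 2230 × (1/2)^4.7014 ≈ 85.714 μCi.

85.7 μCi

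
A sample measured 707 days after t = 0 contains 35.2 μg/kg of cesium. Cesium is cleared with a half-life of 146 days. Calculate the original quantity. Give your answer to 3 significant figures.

Number of half-lives elapsed: n = 707/146 ≈ 4.8425.
A₀ = A × 2^n = 35.2 × 2^4.8425 = 35.2 × 28.69 ≈ 1009.9 μg/kg.

1010 μg/kg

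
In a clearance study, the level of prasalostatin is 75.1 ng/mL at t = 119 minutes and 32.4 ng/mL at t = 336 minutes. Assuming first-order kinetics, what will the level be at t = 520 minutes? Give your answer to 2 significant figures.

16 ng/mL

Over Δt = 336 − 119 = 217 minutes, the level fell by a factor of 75.1/32.4 ≈ 2.3179.
n = log₂(2.3179) ≈ 1.2128 half-lives, so t½ = 217/1.2128 ≈ 178.92 minutes.
From t = 336 to t = 520: 32.4 × (1/2)^((520−336)/178.92) ≈ 15.884 ng/mL.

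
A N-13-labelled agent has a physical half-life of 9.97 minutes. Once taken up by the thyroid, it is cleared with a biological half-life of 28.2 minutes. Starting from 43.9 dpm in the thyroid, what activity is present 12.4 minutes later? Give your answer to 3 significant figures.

1/t_eff = 1/t_phys + 1/t_biol = 1/9.97 + 1/28.2 = 0.13576 per minute.
t_eff = 9.97 × 28.2 / (9.97 + 28.2) ≈ 7.3658 minutes.
Remaining = 43.9 × (1/2)^(12.4/7.3658) = 43.9 × (1/2)^1.6834 ≈ 13.668 dpm.

13.7 dpm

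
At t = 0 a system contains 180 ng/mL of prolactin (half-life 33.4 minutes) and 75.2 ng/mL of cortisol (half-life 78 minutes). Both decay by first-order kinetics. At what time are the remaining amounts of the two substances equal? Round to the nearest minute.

Set 180·(1/2)^(t/33.4) = 75.2·(1/2)^(t/78).
Taking log₂: log₂(180/75.2) = t·(1/33.4 − 1/78).
log₂(2.3936) = 1.2592; 1/33.4 − 1/78 = 0.01712.
t = 1.2592 / 0.01712 ≈ 73.553 minutes.

74 minutes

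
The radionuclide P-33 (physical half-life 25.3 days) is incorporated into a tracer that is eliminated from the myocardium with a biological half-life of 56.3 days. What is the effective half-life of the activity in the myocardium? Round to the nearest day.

1/t_eff = 1/t_phys + 1/t_biol = 1/25.3 + 1/56.3 = 0.057288 per day.
t_eff = 25.3 × 56.3 / (25.3 + 56.3) ≈ 17.456 days.

17 days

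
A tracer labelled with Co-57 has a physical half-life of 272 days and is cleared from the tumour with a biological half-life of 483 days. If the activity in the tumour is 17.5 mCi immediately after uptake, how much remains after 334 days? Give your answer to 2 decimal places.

1/t_eff = 1/t_phys + 1/t_biol = 1/272 + 1/483 = 0.0057469 per day.
t_eff = 272 × 483 / (272 + 483) ≈ 174.01 days.
Remaining = 17.5 × (1/2)^(334/174.01) = 17.5 × (1/2)^1.9195 ≈ 4.6262 mCi.

4.63 mCi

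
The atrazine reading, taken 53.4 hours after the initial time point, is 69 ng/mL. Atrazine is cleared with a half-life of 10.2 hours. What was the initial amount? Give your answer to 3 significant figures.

2600 ng/mL

Number of half-lives elapsed: n = 53.4/10.2 ≈ 5.2353.
A₀ = A × 2^n = 69 × 2^5.2353 = 69 × 37.669 ≈ 2599.1 ng/mL.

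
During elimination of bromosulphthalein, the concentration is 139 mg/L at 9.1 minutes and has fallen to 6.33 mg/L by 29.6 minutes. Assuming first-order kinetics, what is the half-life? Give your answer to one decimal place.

Over Δt = 29.6 − 9.1 = 20.5 minutes, the level fell by a factor of 139/6.33 ≈ 21.959.
n = log₂(21.959) ≈ 4.4567 half-lives, so t½ = 20.5/4.4567 ≈ 4.5998 minutes.

4.6 minutes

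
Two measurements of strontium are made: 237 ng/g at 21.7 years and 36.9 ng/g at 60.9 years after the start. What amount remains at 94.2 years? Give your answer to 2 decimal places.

7.60 ng/g

Over Δt = 60.9 − 21.7 = 39.2 years, the level fell by a factor of 237/36.9 ≈ 6.4228.
n = log₂(6.4228) ≈ 2.6832 half-lives, so t½ = 39.2/2.6832 ≈ 14.609 years.
From t = 60.9 to t = 94.2: 36.9 × (1/2)^((94.2−60.9)/14.609) ≈ 7.6011 ng/g.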